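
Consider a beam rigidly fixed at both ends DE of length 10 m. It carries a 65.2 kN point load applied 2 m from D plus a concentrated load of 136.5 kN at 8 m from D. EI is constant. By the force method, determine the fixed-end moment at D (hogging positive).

M_D = 127.1 kN·m

Release both end moments; the primary structure is a simply-supported span DE with redundants M_D and M_E.
On the primary (simply-supported) span, the end slopes from the loading are:
  at D: point load 65.2 at a = 2: Pab(L + b)/(6LEI) = 313/EI
  at E: point load 65.2 at a = 2: Pab(L + a)/(6LEI) = 208.6/EI
  at D: point load 136.5 at a = 8: Pab(L + b)/(6LEI) = 436.8/EI
  at E: point load 136.5 at a = 8: Pab(L + a)/(6LEI) = 655.2/EI
  θ_D0 = 749.8/EI,  θ_E0 = 863.8/EI
Flexibility coefficients: a unit moment at one end gives L/(3EI) there and L/(6EI) at the far end, so f₁₁ = f₂₂ = 3.333/EI and f₁₂ = f₂₁ = 1.667/EI.
Compatibility — zero rotation at each built-in end:
  3.333 M_D + 1.667 M_E = 749.8
  1.667 M_D + 3.333 M_E = 863.8
Solving the pair gives M_D = 127.1 kN·m and M_E = 195.6 kN·m (hogging).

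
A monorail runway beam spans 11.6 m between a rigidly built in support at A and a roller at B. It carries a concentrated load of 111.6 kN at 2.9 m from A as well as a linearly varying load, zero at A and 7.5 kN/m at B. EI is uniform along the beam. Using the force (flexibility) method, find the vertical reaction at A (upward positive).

Remove the prop at B; the released (primary) structure is a cantilever built in at A.
Deflection at B on the released cantilever, summing each load's contribution:
  point load 111.6 at a = 2.9: Pa²(3L − a)/(6EI) = 4990/EI
  triangular load, peak 7.5 at the free end: 11w₀L⁴/(120EI) = 12448/EI
  δ_0 = 17438/EI
Tip deflection under a unit load at B: L³/(3EI) = 520.3/EI.
The prop prevents deflection at B: R_B = δ_0/δ_{BB} = 17438/520.3 = 33.52 kN.
Vertical equilibrium: R_A = ΣP − R_B = 155.1 − 33.52 = 121.6 kN.

R_A = 121.6 kN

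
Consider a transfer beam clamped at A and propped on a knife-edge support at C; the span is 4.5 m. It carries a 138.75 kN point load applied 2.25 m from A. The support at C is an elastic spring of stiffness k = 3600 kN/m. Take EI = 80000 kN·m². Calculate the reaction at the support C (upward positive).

Remove the prop at C; the released (primary) structure is a cantilever built in at A.
Free-end deflection of the primary structure under the applied loading (downward +):
  point load 138.75 at a = 2.25: Pa²(3L − a)/(6EI) = 1317/EI
Flexibility coefficient — unit upward force at C: δ_{CC} = L³/(3EI) = 30.38/EI.
With EI = 80000 kN·m²: δ_0 = 0.016463 m and δ_{CC} = 0.00038 m/kN.
Compatibility — the spring shortens by R_C/k under the reaction it provides: δ_0 − R_C·δ_{CC} = R_C/k. With 1/k = 0.000278 m/kN, R_C = δ_0 / (δ_{CC} + 1/k) = 0.016463 / (0.00038 + 0.000278) = 25.04 kN.

R_C = 25.04 kN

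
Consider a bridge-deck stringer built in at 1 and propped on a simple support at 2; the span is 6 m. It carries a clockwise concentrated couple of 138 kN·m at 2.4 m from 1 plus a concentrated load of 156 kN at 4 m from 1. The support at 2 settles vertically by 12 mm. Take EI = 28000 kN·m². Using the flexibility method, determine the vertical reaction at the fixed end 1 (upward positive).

R_1 = 57.7 kN

Release the roller at 2. Primary structure: cantilever fixed at 1.
Downward deflection at the released point 2 due to the loads:
  clockwise couple 138 at a = 2.4: M₀a(2L − a)/(2EI) = 1590/EI
  point load 156 at a = 4: Pa²(3L − a)/(6EI) = 5824/EI
  δ_0 = 7414/EI
Tip deflection under a unit load at 2: L³/(3EI) = 72/EI.
With EI = 28000 kN·m²: δ_0 = 0.26478 m and δ_{22} = 0.002571 m/kN.
Compatibility — the beam at 2 must follow the support down by 0.012 m: δ_0 − R_2·δ_{22} = 0.012, so R_2 = (0.26478 − 0.012)/0.002571 = 98.3 kN.
Vertical equilibrium: R_1 = ΣP − R_2 = 156 − 98.3 = 57.7 kN.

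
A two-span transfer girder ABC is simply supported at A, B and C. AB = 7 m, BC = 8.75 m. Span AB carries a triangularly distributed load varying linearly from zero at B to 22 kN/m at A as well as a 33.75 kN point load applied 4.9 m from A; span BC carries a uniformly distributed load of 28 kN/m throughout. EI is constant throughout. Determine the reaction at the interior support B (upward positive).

Insert a hinge at B; M_B is the redundant, and each span becomes simply supported.
Discontinuity in slope at B on the released structure — sum the simple-span end rotations:
  span AB: triangular load, peak 22: 7w₀L³/(360EI) = 146.7/EI
  span AB: point load 33.75 at a = 4.9: Pab(L + a)/(6LEI) = 98.4/EI
  span BC: UDL 28: wL³/(24EI) = 781.6/EI
  relative rotation θ_0 = (245.1 + 781.6)/EI = 1027/EI
A unit hogging moment at B produces rotation L₁/(3EI) + L₂/(3EI) = 5.25/EI.
Compatibility: M_B·(L₁+L₂)/(3EI) = θ_0, giving M_B = 195.6 kN·m (hogging).
Span AB, ΣM about A with M_B applied at B: R_B^{AB}·7 = 345 + 195.6, so R_B^{AB} = 77.23 kN and R_A = 110.8 − 77.23 = 33.52 kN.
Span BC, ΣM about C: R_B^{BC}·8.75 = 1072 + 195.6, so R_B^{BC} = 144.8 kN and R_C = 245 − 144.8 = 100.2 kN.
R_B = 77.23 + 144.8 = 222.1 kN.

R_B = 222.1 kN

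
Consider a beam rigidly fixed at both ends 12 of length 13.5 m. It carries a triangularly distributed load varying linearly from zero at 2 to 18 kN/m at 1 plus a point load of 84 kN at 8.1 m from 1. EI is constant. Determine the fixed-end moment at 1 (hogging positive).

M_1 = 272.9 kN·m

Take the two fixed-end moments M_1, M_2 as redundants; the released structure is the simple span 12.
On the primary (simply-supported) span, the end slopes from the loading are:
  at 1: triangular load, peak 18: w₀L³/(45EI) = 984.1/EI
  at 2: triangular load, peak 18: 7w₀L³/(360EI) = 861.1/EI
  at 1: point load 84 at a = 8.1: Pab(L + b)/(6LEI) = 857.3/EI
  at 2: point load 84 at a = 8.1: Pab(L + a)/(6LEI) = 979.8/EI
  θ_10 = 1841/EI,  θ_20 = 1841/EI
Flexibility coefficients: a unit moment at one end gives L/(3EI) there and L/(6EI) at the far end, so f₁₁ = f₂₂ = 4.5/EI and f₁₂ = f₂₁ = 2.25/EI.
Compatibility — zero rotation at each built-in end:
  4.5 M_1 + 2.25 M_2 = 1841
  2.25 M_1 + 4.5 M_2 = 1841
Solving the pair gives M_1 = 272.9 kN·m and M_2 = 272.6 kN·m (hogging).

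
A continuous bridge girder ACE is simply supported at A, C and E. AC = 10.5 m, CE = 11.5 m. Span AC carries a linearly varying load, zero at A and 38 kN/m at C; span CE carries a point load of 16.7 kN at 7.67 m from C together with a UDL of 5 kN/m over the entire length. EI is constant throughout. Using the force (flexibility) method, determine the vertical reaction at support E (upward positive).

Take M_C as the redundant. Released structure: two simple spans AC and CE with a hinge at C.
End slopes at the hinge C, treating each span as simply supported:
  span AC: triangular load, peak 38: w₀L³/(45EI) = 977.5/EI
  span CE: point load 16.7 at a = 7.67: Pab(L + b)/(6LEI) = 109/EI
  span CE: UDL 5: wL³/(24EI) = 316.8/EI
  relative rotation θ_0 = (977.5 + 425.8)/EI = 1403/EI
A unit hogging moment at C produces rotation L₁/(3EI) + L₂/(3EI) = 7.333/EI.
Compatibility: M_C·(L₁+L₂)/(3EI) = θ_0, giving M_C = 191.4 kN·m (hogging).
Span CE, ΣM about E: R_C^{CE}·11.5 = 394.6 + 191.4, so R_C^{CE} = 50.95 kN and R_E = 74.2 − 50.95 = 23.25 kN.

R_E = 23.25 kN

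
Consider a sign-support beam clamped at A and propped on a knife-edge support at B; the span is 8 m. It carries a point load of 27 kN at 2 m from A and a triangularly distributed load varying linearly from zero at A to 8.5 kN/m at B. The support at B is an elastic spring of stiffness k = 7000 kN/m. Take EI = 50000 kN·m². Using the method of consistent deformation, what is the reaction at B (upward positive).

R_B = 20.18 kN

Release the roller at B. Primary structure: cantilever fixed at A.
Deflection at B on the released cantilever, summing each load's contribution:
  point load 27 at a = 2: Pa²(3L − a)/(6EI) = 396/EI
  triangular load, peak 8.5 at the free end: 11w₀L⁴/(120EI) = 3191/EI
  δ_0 = 3587/EI
Flexibility coefficient — unit upward force at B: δ_{BB} = L³/(3EI) = 170.7/EI.
With EI = 50000 kN·m²: δ_0 = 0.071749 m and δ_{BB} = 0.003413 m/kN.
Compatibility — the spring shortens by R_B/k under the reaction it provides: δ_0 − R_B·δ_{BB} = R_B/k. With 1/k = 0.000143 m/kN, R_B = δ_0 / (δ_{BB} + 1/k) = 0.071749 / (0.003413 + 0.000143) = 20.18 kN.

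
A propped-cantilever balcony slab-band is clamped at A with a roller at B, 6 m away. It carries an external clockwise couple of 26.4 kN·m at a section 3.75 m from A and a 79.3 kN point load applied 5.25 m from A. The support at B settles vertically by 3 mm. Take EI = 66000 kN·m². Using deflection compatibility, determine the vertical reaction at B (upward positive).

R_B = 67.43 kN

Take the reaction at B as the redundant and release it; the primary structure is a cantilever fixed at A.
Deflection at B on the released cantilever, summing each load's contribution:
  clockwise couple 26.4 at a = 3.75: M₀a(2L − a)/(2EI) = 408.4/EI
  point load 79.3 at a = 5.25: Pa²(3L − a)/(6EI) = 4645/EI
  δ_0 = 5053/EI
Tip deflection under a unit load at B: L³/(3EI) = 72/EI.
With EI = 66000 kN·m²: δ_0 = 0.076561 m and δ_{BB} = 0.001091 m/kN.
Compatibility — the beam at B must follow the support down by 0.003 m: δ_0 − R_B·δ_{BB} = 0.003, so R_B = (0.076561 − 0.003)/0.001091 = 67.43 kN.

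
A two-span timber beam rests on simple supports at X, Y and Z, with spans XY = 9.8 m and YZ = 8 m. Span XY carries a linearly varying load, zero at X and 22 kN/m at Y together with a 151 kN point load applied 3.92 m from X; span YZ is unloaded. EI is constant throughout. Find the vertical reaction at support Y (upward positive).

Take M_Y as the redundant. Released structure: two simple spans XY and YZ with a hinge at Y.
End slopes at the hinge Y, treating each span as simply supported:
  span XY: triangular load, peak 22: w₀L³/(45EI) = 460.1/EI
  span XY: point load 151 at a = 3.92: Pab(L + a)/(6LEI) = 812.1/EI
  relative rotation θ_0 = (1272 + 0)/EI = 1272/EI
A unit hogging moment at Y produces rotation L₁/(3EI) + L₂/(3EI) = 5.933/EI.
Slope continuity at Y: θ_0 = M_Y·5.933/EI, so M_Y = 1272/5.933 = 214.4 kN·m (hogging).
Span XY, ΣM about X with M_Y applied at Y: R_Y^{XY}·9.8 = 1296 + 214.4, so R_Y^{XY} = 154.1 kN and R_X = 258.8 − 154.1 = 104.7 kN.
Span YZ, ΣM about Z: R_Y^{YZ}·8 = 0 + 214.4, so R_Y^{YZ} = 26.8 kN and R_Z = 0 − 26.8 = -26.8 kN.
R_Y = 154.1 + 26.8 = 180.9 kN.

R_Y = 180.9 kN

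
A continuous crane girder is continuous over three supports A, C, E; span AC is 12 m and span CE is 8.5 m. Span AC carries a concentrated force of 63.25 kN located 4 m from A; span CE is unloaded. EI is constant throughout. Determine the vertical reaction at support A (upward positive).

Release continuity at C by inserting a hinge; the redundant is the internal moment M_C. The primary structure is two simply-supported spans AC and CE.
End slopes at the hinge C, treating each span as simply supported:
  span AC: point load 63.25 at a = 4: Pab(L + a)/(6LEI) = 449.8/EI
  relative rotation θ_0 = (449.8 + 0)/EI = 449.8/EI
A unit hogging moment at C produces rotation L₁/(3EI) + L₂/(3EI) = 6.833/EI.
Slope continuity at C: θ_0 = M_C·6.833/EI, so M_C = 449.8/6.833 = 65.82 kN·m (hogging).
Span AC, ΣM about A with M_C applied at C: R_C^{AC}·12 = 253 + 65.82, so R_C^{AC} = 26.57 kN and R_A = 63.25 − 26.57 = 36.68 kN.

R_A = 36.68 kN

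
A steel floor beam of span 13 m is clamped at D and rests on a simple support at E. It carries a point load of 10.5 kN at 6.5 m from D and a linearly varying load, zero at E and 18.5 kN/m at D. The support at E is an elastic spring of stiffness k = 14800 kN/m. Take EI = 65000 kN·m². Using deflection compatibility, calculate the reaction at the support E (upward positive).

Release the roller at E. Primary structure: cantilever fixed at D.
Downward deflection at the released point E due to the loads:
  point load 10.5 at a = 6.5: Pa²(3L − a)/(6EI) = 2403/EI
  triangular load, peak 18.5 at the fixed end: w₀L⁴/(30EI) = 17613/EI
  δ_0 = 20016/EI
Tip deflection under a unit load at E: L³/(3EI) = 732.3/EI.
With EI = 65000 kN·m²: δ_0 = 0.30793 m and δ_{EE} = 0.011267 m/kN.
Compatibility — the spring shortens by R_E/k under the reaction it provides: δ_0 − R_E·δ_{EE} = R_E/k. With 1/k = 0.000068 m/kN, R_E = δ_0 / (δ_{EE} + 1/k) = 0.30793 / (0.011267 + 0.000068) = 27.17 kN.

R_E = 27.17 kN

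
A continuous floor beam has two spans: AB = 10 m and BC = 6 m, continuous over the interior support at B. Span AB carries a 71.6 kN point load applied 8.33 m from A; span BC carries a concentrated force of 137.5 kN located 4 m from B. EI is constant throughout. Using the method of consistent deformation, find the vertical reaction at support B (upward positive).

Insert a hinge at B; M_B is the redundant, and each span becomes simply supported.
End slopes at the hinge B, treating each span as simply supported:
  span AB: point load 71.6 at a = 8.33: Pab(L + a)/(6LEI) = 304.3/EI
  span BC: point load 137.5 at a = 4: Pab(L + b)/(6LEI) = 244.4/EI
  relative rotation θ_0 = (304.3 + 244.4)/EI = 548.7/EI
A unit hogging moment at B produces rotation L₁/(3EI) + L₂/(3EI) = 5.333/EI.
Slope continuity at B: θ_0 = M_B·5.333/EI, so M_B = 548.7/5.333 = 102.9 kN·m (hogging).
Span AB, ΣM about A with M_B applied at B: R_B^{AB}·10 = 596.4 + 102.9, so R_B^{AB} = 69.93 kN and R_A = 71.6 − 69.93 = 1.668 kN.
Span BC, ΣM about C: R_B^{BC}·6 = 275 + 102.9, so R_B^{BC} = 62.98 kN and R_C = 137.5 − 62.98 = 74.52 kN.
R_B = 69.93 + 62.98 = 132.9 kN.

R_B = 132.9 kN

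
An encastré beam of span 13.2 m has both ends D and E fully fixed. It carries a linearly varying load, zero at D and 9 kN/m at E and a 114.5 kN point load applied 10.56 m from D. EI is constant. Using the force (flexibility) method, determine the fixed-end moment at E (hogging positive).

Take the two fixed-end moments M_D, M_E as redundants; the released structure is the simple span DE.
On the primary (simply-supported) span, the end slopes from the loading are:
  at D: triangular load, peak 9: 7w₀L³/(360EI) = 402.5/EI
  at E: triangular load, peak 9: w₀L³/(45EI) = 460/EI
  at D: point load 114.5 at a = 10.56: Pab(L + b)/(6LEI) = 638.4/EI
  at E: point load 114.5 at a = 10.56: Pab(L + a)/(6LEI) = 957.6/EI
  θ_D0 = 1041/EI,  θ_E0 = 1418/EI
Flexibility coefficients: a unit moment at one end gives L/(3EI) there and L/(6EI) at the far end, so f₁₁ = f₂₂ = 4.4/EI and f₁₂ = f₂₁ = 2.2/EI.
Compatibility — zero rotation at each built-in end:
  4.4 M_D + 2.2 M_E = 1041
  2.2 M_D + 4.4 M_E = 1418
Solving the pair gives M_D = 100.6 kN·m and M_E = 271.9 kN·m (hogging).

M_E = 271.9 kN·m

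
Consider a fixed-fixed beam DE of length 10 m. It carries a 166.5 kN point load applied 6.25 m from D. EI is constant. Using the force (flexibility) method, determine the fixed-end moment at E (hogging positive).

M_E = 243.9 kN·m

Take the two fixed-end moments M_D, M_E as redundants; the released structure is the simple span DE.
End rotations of the released simple span under the applied load (×1/EI):
  at D: point load 166.5 at a = 6.25: Pab(L + b)/(6LEI) = 894.3/EI
  at E: point load 166.5 at a = 6.25: Pab(L + a)/(6LEI) = 1057/EI
  θ_D0 = 894.3/EI,  θ_E0 = 1057/EI
Flexibility coefficients: a unit moment at one end gives L/(3EI) there and L/(6EI) at the far end, so f₁₁ = f₂₂ = 3.333/EI and f₁₂ = f₂₁ = 1.667/EI.
Compatibility — zero rotation at each built-in end:
  3.333 M_D + 1.667 M_E = 894.3
  1.667 M_D + 3.333 M_E = 1057
Solving the pair gives M_D = 146.3 kN·m and M_E = 243.9 kN·m (hogging).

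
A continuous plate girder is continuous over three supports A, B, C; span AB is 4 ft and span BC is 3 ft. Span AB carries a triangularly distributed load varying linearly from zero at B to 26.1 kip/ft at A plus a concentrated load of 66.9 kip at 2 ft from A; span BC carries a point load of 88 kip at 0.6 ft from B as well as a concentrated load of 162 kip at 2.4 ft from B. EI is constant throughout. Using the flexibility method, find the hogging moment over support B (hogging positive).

Insert a hinge at B; M_B is the redundant, and each span becomes simply supported.
Discontinuity in slope at B on the released structure — sum the simple-span end rotations:
  span AB: triangular load, peak 26.1: 7w₀L³/(360EI) = 32.48/EI
  span AB: point load 66.9 at a = 2: Pab(L + a)/(6LEI) = 66.9/EI
  span BC: point load 88 at a = 0.6: Pab(L + b)/(6LEI) = 38.02/EI
  span BC: point load 162 at a = 2.4: Pab(L + b)/(6LEI) = 46.66/EI
  relative rotation θ_0 = (99.38 + 84.67)/EI = 184.1/EI
A unit hogging moment at B produces rotation L₁/(3EI) + L₂/(3EI) = 2.333/EI.
Slope continuity at B: θ_0 = M_B·2.333/EI, so M_B = 184.1/2.333 = 78.88 kip·ft (hogging).

M_B = 78.88 kip·ft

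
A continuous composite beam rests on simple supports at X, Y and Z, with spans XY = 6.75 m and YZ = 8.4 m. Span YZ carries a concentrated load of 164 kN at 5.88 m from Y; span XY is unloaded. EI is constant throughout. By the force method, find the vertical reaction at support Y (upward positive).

Insert a hinge at Y; M_Y is the redundant, and each span becomes simply supported.
End slopes at the hinge Y, treating each span as simply supported:
  span YZ: point load 164 at a = 5.88: Pab(L + b)/(6LEI) = 526.5/EI
  relative rotation θ_0 = (0 + 526.5)/EI = 526.5/EI
A unit hogging moment at Y produces rotation L₁/(3EI) + L₂/(3EI) = 5.05/EI.
Slope continuity at Y: θ_0 = M_Y·5.05/EI, so M_Y = 526.5/5.05 = 104.3 kN·m (hogging).
Span XY, ΣM about X with M_Y applied at Y: R_Y^{XY}·6.75 = 0 + 104.3, so R_Y^{XY} = 15.45 kN and R_X = 0 − 15.45 = -15.45 kN.
Span YZ, ΣM about Z: R_Y^{YZ}·8.4 = 413.3 + 104.3, so R_Y^{YZ} = 61.61 kN and R_Z = 164 − 61.61 = 102.4 kN.
R_Y = 15.45 + 61.61 = 77.06 kN.

R_Y = 77.06 kN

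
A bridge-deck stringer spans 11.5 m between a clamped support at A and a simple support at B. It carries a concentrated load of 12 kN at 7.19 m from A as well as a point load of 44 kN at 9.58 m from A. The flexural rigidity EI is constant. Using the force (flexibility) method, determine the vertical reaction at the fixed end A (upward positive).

R_A = 17.35 kN

Take the reaction at B as the redundant and release it; the primary structure is a cantilever fixed at A.
Primary-structure tip deflection at B by superposition:
  point load 12 at a = 7.19: Pa²(3L − a)/(6EI) = 2824/EI
  point load 44 at a = 9.58: Pa²(3L − a)/(6EI) = 16772/EI
  δ_0 = 19595/EI
Flexibility coefficient — unit upward force at B: δ_{BB} = L³/(3EI) = 507/EI.
The prop prevents deflection at B: R_B = δ_0/δ_{BB} = 19595/507 = 38.65 kN.
Vertical equilibrium: R_A = ΣP − R_B = 56 − 38.65 = 17.35 kN.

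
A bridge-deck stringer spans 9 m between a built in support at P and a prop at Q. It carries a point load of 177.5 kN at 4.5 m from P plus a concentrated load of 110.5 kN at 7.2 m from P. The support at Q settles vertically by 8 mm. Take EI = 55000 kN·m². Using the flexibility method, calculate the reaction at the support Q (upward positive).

Take the reaction at Q as the redundant and release it; the primary structure is a cantilever fixed at P.
Downward deflection at the released point Q due to the loads:
  point load 177.5 at a = 4.5: Pa²(3L − a)/(6EI) = 13479/EI
  point load 110.5 at a = 7.2: Pa²(3L − a)/(6EI) = 18903/EI
  δ_0 = 32382/EI
Flexibility coefficient — unit upward force at Q: δ_{QQ} = L³/(3EI) = 243/EI.
With EI = 55000 kN·m²: δ_0 = 0.58877 m and δ_{QQ} = 0.004418 m/kN.
Compatibility — the beam at Q must follow the support down by 0.008 m: δ_0 − R_Q·δ_{QQ} = 0.008, so R_Q = (0.58877 − 0.008)/0.004418 = 131.5 kN.

R_Q = 131.5 kN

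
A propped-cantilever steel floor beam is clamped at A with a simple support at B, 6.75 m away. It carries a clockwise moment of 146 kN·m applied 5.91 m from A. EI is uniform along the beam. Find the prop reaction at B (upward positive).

R_B = 31.94 kN

Choose R_B as the redundant. The primary structure is the cantilever fixed at A.
Deflection at B on the released cantilever, summing each load's contribution:
  clockwise couple 146 at a = 5.91: M₀a(2L − a)/(2EI) = 3275/EI
Tip deflection under a unit load at B: L³/(3EI) = 102.5/EI.
The prop prevents deflection at B: R_B = δ_0/δ_{BB} = 3275/102.5 = 31.94 kN.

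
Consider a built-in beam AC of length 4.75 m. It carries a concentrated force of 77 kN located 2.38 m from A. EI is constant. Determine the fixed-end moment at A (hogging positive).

Release both end moments; the primary structure is a simply-supported span AC with redundants M_A and M_C.
On the primary (simply-supported) span, the end slopes from the loading are:
  at A: point load 77 at a = 2.38: Pab(L + b)/(6LEI) = 108.5/EI
  at C: point load 77 at a = 2.38: Pab(L + a)/(6LEI) = 108.7/EI
  θ_A0 = 108.5/EI,  θ_C0 = 108.7/EI
Flexibility coefficients: a unit moment at one end gives L/(3EI) there and L/(6EI) at the far end, so f₁₁ = f₂₂ = 1.583/EI and f₁₂ = f₂₁ = 0.7917/EI.
Compatibility — zero rotation at each built-in end:
  1.583 M_A + 0.7917 M_C = 108.5
  0.7917 M_A + 1.583 M_C = 108.7
Solving the pair gives M_A = 45.62 kN·m and M_C = 45.81 kN·m (hogging).

M_A = 45.62 kN·m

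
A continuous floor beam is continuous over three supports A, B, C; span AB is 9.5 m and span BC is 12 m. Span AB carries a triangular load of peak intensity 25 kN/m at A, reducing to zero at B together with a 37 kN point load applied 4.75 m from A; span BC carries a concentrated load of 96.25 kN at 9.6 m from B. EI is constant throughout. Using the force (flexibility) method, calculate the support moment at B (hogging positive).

M_B = 149.2 kN·m

Take M_B as the redundant. Released structure: two simple spans AB and BC with a hinge at B.
Rotations at B on the released spans (each span's end-slope, ×1/EI):
  span AB: triangular load, peak 25: 7w₀L³/(360EI) = 416.8/EI
  span AB: point load 37 at a = 4.75: Pab(L + a)/(6LEI) = 208.7/EI
  span BC: point load 96.25 at a = 9.6: Pab(L + b)/(6LEI) = 443.5/EI
  relative rotation θ_0 = (625.5 + 443.5)/EI = 1069/EI
A unit hogging moment at B produces rotation L₁/(3EI) + L₂/(3EI) = 7.167/EI.
Compatibility: M_B·(L₁+L₂)/(3EI) = θ_0, giving M_B = 149.2 kN·m (hogging).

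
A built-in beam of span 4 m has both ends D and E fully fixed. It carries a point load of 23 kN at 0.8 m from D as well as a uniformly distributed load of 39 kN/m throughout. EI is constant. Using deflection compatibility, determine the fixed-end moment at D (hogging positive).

M_D = 63.78 kN·m

Take the two fixed-end moments M_D, M_E as redundants; the released structure is the simple span DE.
Simple-span end rotations at D and E under the given loads:
  at D: point load 23 at a = 0.8: Pab(L + b)/(6LEI) = 17.66/EI
  at E: point load 23 at a = 0.8: Pab(L + a)/(6LEI) = 11.78/EI
  at D: UDL 39: wL³/(24EI) = 104/EI
  at E: UDL 39: wL³/(24EI) = 104/EI
  θ_D0 = 121.7/EI,  θ_E0 = 115.8/EI
Flexibility coefficients: a unit moment at one end gives L/(3EI) there and L/(6EI) at the far end, so f₁₁ = f₂₂ = 1.333/EI and f₁₂ = f₂₁ = 0.6667/EI.
Compatibility — zero rotation at each built-in end:
  1.333 M_D + 0.6667 M_E = 121.7
  0.6667 M_D + 1.333 M_E = 115.8
Solving the pair gives M_D = 63.78 kN·m and M_E = 54.94 kN·m (hogging).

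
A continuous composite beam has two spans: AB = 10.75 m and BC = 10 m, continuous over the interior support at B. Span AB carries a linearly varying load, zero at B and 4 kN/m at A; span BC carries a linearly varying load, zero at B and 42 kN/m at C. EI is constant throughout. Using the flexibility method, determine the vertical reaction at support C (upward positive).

R_C = 126.8 kN

Insert a hinge at B; M_B is the redundant, and each span becomes simply supported.
End slopes at the hinge B, treating each span as simply supported:
  span AB: triangular load, peak 4: 7w₀L³/(360EI) = 96.62/EI
  span BC: triangular load, peak 42: 7w₀L³/(360EI) = 816.7/EI
  relative rotation θ_0 = (96.62 + 816.7)/EI = 913.3/EI
A unit hogging moment at B produces rotation L₁/(3EI) + L₂/(3EI) = 6.917/EI.
Slope continuity at B: θ_0 = M_B·6.917/EI, so M_B = 913.3/6.917 = 132 kN·m (hogging).
Span BC, ΣM about C: R_B^{BC}·10 = 700 + 132, so R_B^{BC} = 83.2 kN and R_C = 210 − 83.2 = 126.8 kN.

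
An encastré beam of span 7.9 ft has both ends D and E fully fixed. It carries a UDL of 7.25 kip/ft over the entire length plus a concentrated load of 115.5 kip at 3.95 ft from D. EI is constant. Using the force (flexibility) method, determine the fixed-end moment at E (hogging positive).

M_E = 151.8 kip·ft

Take the two fixed-end moments M_D, M_E as redundants; the released structure is the simple span DE.
Simple-span end rotations at D and E under the given loads:
  at D: UDL 7.25: wL³/(24EI) = 148.9/EI
  at E: UDL 7.25: wL³/(24EI) = 148.9/EI
  at D: point load 115.5 at a = 3.95: Pab(L + b)/(6LEI) = 450.5/EI
  at E: point load 115.5 at a = 3.95: Pab(L + a)/(6LEI) = 450.5/EI
  θ_D0 = 599.5/EI,  θ_E0 = 599.5/EI
Flexibility coefficients: a unit moment at one end gives L/(3EI) there and L/(6EI) at the far end, so f₁₁ = f₂₂ = 2.633/EI and f₁₂ = f₂₁ = 1.317/EI.
Compatibility — zero rotation at each built-in end:
  2.633 M_D + 1.317 M_E = 599.5
  1.317 M_D + 2.633 M_E = 599.5
Solving the pair gives M_D = 151.8 kip·ft and M_E = 151.8 kip·ft (hogging).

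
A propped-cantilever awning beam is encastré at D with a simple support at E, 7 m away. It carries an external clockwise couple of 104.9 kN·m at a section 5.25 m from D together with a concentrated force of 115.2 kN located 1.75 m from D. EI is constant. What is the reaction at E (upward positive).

R_E = 30.97 kN

Take the reaction at E as the redundant and release it; the primary structure is a cantilever fixed at D.
Free-end deflection of the primary structure under the applied loading (downward +):
  clockwise couple 104.9 at a = 5.25: M₀a(2L − a)/(2EI) = 2409/EI
  point load 115.2 at a = 1.75: Pa²(3L − a)/(6EI) = 1132/EI
  δ_0 = 3541/EI
Tip deflection under a unit load at E: L³/(3EI) = 114.3/EI.
Compatibility at E: δ_0 − R_E·δ_{EE} = 0, so R_E = 3541/114.3 = 30.97 kN.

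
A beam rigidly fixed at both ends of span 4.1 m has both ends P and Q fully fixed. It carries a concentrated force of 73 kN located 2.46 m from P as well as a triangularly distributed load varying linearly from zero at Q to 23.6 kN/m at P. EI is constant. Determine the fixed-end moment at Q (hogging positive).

M_Q = 56.32 kN·m

Take the two fixed-end moments M_P, M_Q as redundants; the released structure is the simple span PQ.
Simple-span end rotations at P and Q under the given loads:
  at P: point load 73 at a = 2.46: Pab(L + b)/(6LEI) = 68.72/EI
  at Q: point load 73 at a = 2.46: Pab(L + a)/(6LEI) = 78.54/EI
  at P: triangular load, peak 23.6: w₀L³/(45EI) = 36.15/EI
  at Q: triangular load, peak 23.6: 7w₀L³/(360EI) = 31.63/EI
  θ_P0 = 104.9/EI,  θ_Q0 = 110.2/EI
Flexibility coefficients: a unit moment at one end gives L/(3EI) there and L/(6EI) at the far end, so f₁₁ = f₂₂ = 1.367/EI and f₁₂ = f₂₁ = 0.6833/EI.
Compatibility — zero rotation at each built-in end:
  1.367 M_P + 0.6833 M_Q = 104.9
  0.6833 M_P + 1.367 M_Q = 110.2
Solving the pair gives M_P = 48.57 kN·m and M_Q = 56.32 kN·m (hogging).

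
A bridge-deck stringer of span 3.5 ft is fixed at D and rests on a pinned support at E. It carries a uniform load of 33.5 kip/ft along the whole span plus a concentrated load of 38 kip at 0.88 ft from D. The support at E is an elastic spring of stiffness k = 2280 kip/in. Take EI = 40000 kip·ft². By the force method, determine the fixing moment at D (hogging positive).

M_D = 88.54 kip·ft

Remove the prop at E; the released (primary) structure is a cantilever built in at D.
Deflection at E on the released cantilever, summing each load's contribution:
  UDL 33.5: wL⁴/(8EI) = 628.4/EI
  point load 38 at a = 0.88: Pa²(3L − a)/(6EI) = 47.18/EI
  δ_0 = 675.6/EI
Flexibility coefficient — unit upward force at E: δ_{EE} = L³/(3EI) = 14.29/EI.
With EI = 40000 kip·ft²: δ_0 = 0.016889 ft and δ_{EE} = 0.000357 ft/kip.
Compatibility — the spring shortens by R_E/k under the reaction it provides: δ_0 − R_E·δ_{EE} = R_E/k. With 1/k = 1/(2280×12) ft/kip = 0.000037 ft/kip, R_E = δ_0 / (δ_{EE} + 1/k) = 0.016889 / (0.000357 + 0.000037) = 42.88 kip.
Moment equilibrium about D: M_D = Σ(load moments about D) − R_E·L = 238.6 − 42.88×3.5 = 88.54 kip·ft.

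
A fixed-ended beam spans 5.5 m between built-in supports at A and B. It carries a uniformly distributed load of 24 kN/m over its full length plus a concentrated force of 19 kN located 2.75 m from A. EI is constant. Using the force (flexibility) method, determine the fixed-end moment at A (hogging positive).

Take the two fixed-end moments M_A, M_B as redundants; the released structure is the simple span AB.
On the primary (simply-supported) span, the end slopes from the loading are:
  at A: UDL 24: wL³/(24EI) = 166.4/EI
  at B: UDL 24: wL³/(24EI) = 166.4/EI
  at A: point load 19 at a = 2.75: Pab(L + b)/(6LEI) = 35.92/EI
  at B: point load 19 at a = 2.75: Pab(L + a)/(6LEI) = 35.92/EI
  θ_A0 = 202.3/EI,  θ_B0 = 202.3/EI
Flexibility coefficients: a unit moment at one end gives L/(3EI) there and L/(6EI) at the far end, so f₁₁ = f₂₂ = 1.833/EI and f₁₂ = f₂₁ = 0.9167/EI.
Compatibility — zero rotation at each built-in end:
  1.833 M_A + 0.9167 M_B = 202.3
  0.9167 M_A + 1.833 M_B = 202.3
Solving the pair gives M_A = 73.56 kN·m and M_B = 73.56 kN·m (hogging).

M_A = 73.56 kN·m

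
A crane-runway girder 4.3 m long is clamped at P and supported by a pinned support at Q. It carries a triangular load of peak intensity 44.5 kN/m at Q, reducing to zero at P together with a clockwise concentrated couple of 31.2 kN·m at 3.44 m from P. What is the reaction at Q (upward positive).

Remove the prop at Q; the released (primary) structure is a cantilever built in at P.
Free-end deflection of the primary structure under the applied loading (downward +):
  triangular load, peak 44.5 at the free end: 11w₀L⁴/(120EI) = 1395/EI
  clockwise couple 31.2 at a = 3.44: M₀a(2L − a)/(2EI) = 276.9/EI
  δ_0 = 1671/EI
Flexibility coefficient — unit upward force at Q: δ_{QQ} = L³/(3EI) = 26.5/EI.
The prop prevents deflection at Q: R_Q = δ_0/δ_{QQ} = 1671/26.5 = 63.07 kN.

R_Q = 63.07 kN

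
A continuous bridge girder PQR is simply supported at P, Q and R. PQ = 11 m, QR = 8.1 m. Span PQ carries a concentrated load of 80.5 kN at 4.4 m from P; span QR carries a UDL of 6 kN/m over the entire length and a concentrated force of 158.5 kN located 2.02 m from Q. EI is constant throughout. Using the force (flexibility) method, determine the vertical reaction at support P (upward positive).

R_P = 30.5 kN

Take M_Q as the redundant. Released structure: two simple spans PQ and QR with a hinge at Q.
Discontinuity in slope at Q on the released structure — sum the simple-span end rotations:
  span PQ: point load 80.5 at a = 4.4: Pab(L + a)/(6LEI) = 545.5/EI
  span QR: UDL 6: wL³/(24EI) = 132.9/EI
  span QR: point load 158.5 at a = 2.02: Pab(L + b)/(6LEI) = 568/EI
  relative rotation θ_0 = (545.5 + 700.8)/EI = 1246/EI
A unit hogging moment at Q produces rotation L₁/(3EI) + L₂/(3EI) = 6.367/EI.
Slope continuity at Q: θ_0 = M_Q·6.367/EI, so M_Q = 1246/6.367 = 195.8 kN·m (hogging).
Span PQ, ΣM about P with M_Q applied at Q: R_Q^{PQ}·11 = 354.2 + 195.8, so R_Q^{PQ} = 50 kN and R_P = 80.5 − 50 = 30.5 kN.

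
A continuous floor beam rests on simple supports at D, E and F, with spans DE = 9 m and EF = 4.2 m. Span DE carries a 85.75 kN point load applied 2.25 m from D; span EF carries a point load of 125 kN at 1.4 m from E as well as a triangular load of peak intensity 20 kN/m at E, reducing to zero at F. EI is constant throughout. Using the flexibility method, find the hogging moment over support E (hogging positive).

M_E = 100.1 kN·m

Take M_E as the redundant. Released structure: two simple spans DE and EF with a hinge at E.
End slopes at the hinge E, treating each span as simply supported:
  span DE: point load 85.75 at a = 2.25: Pab(L + a)/(6LEI) = 271.3/EI
  span EF: point load 125 at a = 1.4: Pab(L + b)/(6LEI) = 136.1/EI
  span EF: triangular load, peak 20: w₀L³/(45EI) = 32.93/EI
  relative rotation θ_0 = (271.3 + 169)/EI = 440.4/EI
A unit hogging moment at E produces rotation L₁/(3EI) + L₂/(3EI) = 4.4/EI.
Slope continuity at E: θ_0 = M_E·4.4/EI, so M_E = 440.4/4.4 = 100.1 kN·m (hogging).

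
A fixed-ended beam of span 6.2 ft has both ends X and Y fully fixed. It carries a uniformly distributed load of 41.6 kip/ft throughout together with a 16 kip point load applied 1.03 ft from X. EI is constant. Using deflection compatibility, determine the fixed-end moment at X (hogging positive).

M_X = 144.7 kip·ft

Release both end moments; the primary structure is a simply-supported span XY with redundants M_X and M_Y.
On the primary (simply-supported) span, the end slopes from the loading are:
  at X: UDL 41.6: wL³/(24EI) = 413.1/EI
  at Y: UDL 41.6: wL³/(24EI) = 413.1/EI
  at X: point load 16 at a = 1.03: Pab(L + b)/(6LEI) = 26.04/EI
  at Y: point load 16 at a = 1.03: Pab(L + a)/(6LEI) = 16.56/EI
  θ_X0 = 439.1/EI,  θ_Y0 = 429.7/EI
Flexibility coefficients: a unit moment at one end gives L/(3EI) there and L/(6EI) at the far end, so f₁₁ = f₂₂ = 2.067/EI and f₁₂ = f₂₁ = 1.033/EI.
Compatibility — zero rotation at each built-in end:
  2.067 M_X + 1.033 M_Y = 439.1
  1.033 M_X + 2.067 M_Y = 429.7
Solving the pair gives M_X = 144.7 kip·ft and M_Y = 135.5 kip·ft (hogging).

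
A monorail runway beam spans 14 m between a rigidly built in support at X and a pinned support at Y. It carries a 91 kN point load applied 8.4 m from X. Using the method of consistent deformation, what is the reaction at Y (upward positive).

Release the roller at Y. Primary structure: cantilever fixed at X.
Downward deflection at the released point Y due to the loads:
  point load 91 at a = 8.4: Pa²(3L − a)/(6EI) = 35957/EI
Flexibility coefficient — unit upward force at Y: δ_{YY} = L³/(3EI) = 914.7/EI.
Compatibility at Y: δ_0 − R_Y·δ_{YY} = 0, so R_Y = 35957/914.7 = 39.31 kN.

R_Y = 39.31 kN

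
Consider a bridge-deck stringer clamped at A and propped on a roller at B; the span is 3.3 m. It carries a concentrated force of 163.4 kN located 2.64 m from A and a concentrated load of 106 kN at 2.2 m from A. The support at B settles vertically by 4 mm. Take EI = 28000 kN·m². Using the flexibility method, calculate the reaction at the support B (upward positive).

R_B = 160.6 kN

Choose R_B as the redundant. The primary structure is the cantilever fixed at A.
Deflection at B on the released cantilever, summing each load's contribution:
  point load 163.4 at a = 2.64: Pa²(3L − a)/(6EI) = 1378/EI
  point load 106 at a = 2.2: Pa²(3L − a)/(6EI) = 658.4/EI
  δ_0 = 2036/EI
Tip deflection under a unit load at B: L³/(3EI) = 11.98/EI.
With EI = 28000 kN·m²: δ_0 = 0.072728 m and δ_{BB} = 0.000428 m/kN.
Compatibility — the beam at B must follow the support down by 0.004 m: δ_0 − R_B·δ_{BB} = 0.004, so R_B = (0.072728 − 0.004)/0.000428 = 160.6 kN.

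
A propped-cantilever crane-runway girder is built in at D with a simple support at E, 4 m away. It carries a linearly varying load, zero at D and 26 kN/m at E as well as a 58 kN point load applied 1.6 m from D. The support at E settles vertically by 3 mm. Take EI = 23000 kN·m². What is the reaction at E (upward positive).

R_E = 37.43 kN

Choose R_E as the redundant. The primary structure is the cantilever fixed at D.
Downward deflection at the released point E due to the loads:
  triangular load, peak 26 at the free end: 11w₀L⁴/(120EI) = 610.1/EI
  point load 58 at a = 1.6: Pa²(3L − a)/(6EI) = 257.4/EI
  δ_0 = 867.5/EI
Tip deflection under a unit load at E: L³/(3EI) = 21.33/EI.
With EI = 23000 kN·m²: δ_0 = 0.037717 m and δ_{EE} = 0.000928 m/kN.
Compatibility — the beam at E must follow the support down by 0.003 m: δ_0 − R_E·δ_{EE} = 0.003, so R_E = (0.037717 − 0.003)/0.000928 = 37.43 kN.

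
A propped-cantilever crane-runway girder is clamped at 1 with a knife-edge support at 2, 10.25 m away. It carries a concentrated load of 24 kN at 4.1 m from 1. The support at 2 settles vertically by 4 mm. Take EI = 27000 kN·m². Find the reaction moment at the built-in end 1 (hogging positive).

Choose R_2 as the redundant. The primary structure is the cantilever fixed at 1.
Deflection at 2 on the released cantilever, summing each load's contribution:
  point load 24 at a = 4.1: Pa²(3L − a)/(6EI) = 1792/EI
Flexibility coefficient — unit upward force at 2: δ_{22} = L³/(3EI) = 359/EI.
With EI = 27000 kN·m²: δ_0 = 0.066368 m and δ_{22} = 0.013295 m/kN.
Compatibility — the beam at 2 must follow the support down by 0.004 m: δ_0 − R_2·δ_{22} = 0.004, so R_2 = (0.066368 − 0.004)/0.013295 = 4.691 kN.
Moment equilibrium about 1: M_1 = Σ(load moments about 1) − R_2·L = 98.4 − 4.691×10.25 = 50.32 kN·m.

M_1 = 50.32 kN·m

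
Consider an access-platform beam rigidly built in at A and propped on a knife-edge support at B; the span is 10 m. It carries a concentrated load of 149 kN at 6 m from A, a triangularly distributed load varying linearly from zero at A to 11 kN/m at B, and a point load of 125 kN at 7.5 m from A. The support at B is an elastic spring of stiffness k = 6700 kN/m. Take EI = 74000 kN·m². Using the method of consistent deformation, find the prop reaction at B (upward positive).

R_B = 168.1 kN

Take the reaction at B as the redundant and release it; the primary structure is a cantilever fixed at A.
Deflection at B on the released cantilever, summing each load's contribution:
  point load 149 at a = 6: Pa²(3L − a)/(6EI) = 21456/EI
  triangular load, peak 11 at the free end: 11w₀L⁴/(120EI) = 10083/EI
  point load 125 at a = 7.5: Pa²(3L − a)/(6EI) = 26367/EI
  δ_0 = 57907/EI
Flexibility coefficient — unit upward force at B: δ_{BB} = L³/(3EI) = 333.3/EI.
With EI = 74000 kN·m²: δ_0 = 0.78252 m and δ_{BB} = 0.004505 m/kN.
Compatibility — the spring shortens by R_B/k under the reaction it provides: δ_0 − R_B·δ_{BB} = R_B/k. With 1/k = 0.000149 m/kN, R_B = δ_0 / (δ_{BB} + 1/k) = 0.78252 / (0.004505 + 0.000149) = 168.1 kN.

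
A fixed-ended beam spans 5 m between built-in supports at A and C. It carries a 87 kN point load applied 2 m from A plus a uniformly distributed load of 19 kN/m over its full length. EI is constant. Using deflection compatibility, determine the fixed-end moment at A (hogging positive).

Release both end moments; the primary structure is a simply-supported span AC with redundants M_A and M_C.
On the primary (simply-supported) span, the end slopes from the loading are:
  at A: point load 87 at a = 2: Pab(L + b)/(6LEI) = 139.2/EI
  at C: point load 87 at a = 2: Pab(L + a)/(6LEI) = 121.8/EI
  at A: UDL 19: wL³/(24EI) = 98.96/EI
  at C: UDL 19: wL³/(24EI) = 98.96/EI
  θ_A0 = 238.2/EI,  θ_C0 = 220.8/EI
Flexibility coefficients: a unit moment at one end gives L/(3EI) there and L/(6EI) at the far end, so f₁₁ = f₂₂ = 1.667/EI and f₁₂ = f₂₁ = 0.8333/EI.
Compatibility — zero rotation at each built-in end:
  1.667 M_A + 0.8333 M_C = 238.2
  0.8333 M_A + 1.667 M_C = 220.8
Solving the pair gives M_A = 102.2 kN·m and M_C = 81.34 kN·m (hogging).

M_A = 102.2 kN·m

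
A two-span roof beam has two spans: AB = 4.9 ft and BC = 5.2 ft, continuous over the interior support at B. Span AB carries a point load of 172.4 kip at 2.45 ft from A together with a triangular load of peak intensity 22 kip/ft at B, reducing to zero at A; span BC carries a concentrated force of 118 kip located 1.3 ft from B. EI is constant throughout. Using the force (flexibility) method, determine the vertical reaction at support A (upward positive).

R_A = 74.42 kip

Insert a hinge at B; M_B is the redundant, and each span becomes simply supported.
End slopes at the hinge B, treating each span as simply supported:
  span AB: point load 172.4 at a = 2.45: Pab(L + a)/(6LEI) = 258.7/EI
  span AB: triangular load, peak 22: w₀L³/(45EI) = 57.52/EI
  span BC: point load 118 at a = 1.3: Pab(L + b)/(6LEI) = 174.5/EI
  relative rotation θ_0 = (316.2 + 174.5)/EI = 490.7/EI
A unit hogging moment at B produces rotation L₁/(3EI) + L₂/(3EI) = 3.367/EI.
Compatibility: M_B·(L₁+L₂)/(3EI) = θ_0, giving M_B = 145.8 kip·ft (hogging).
Span AB, ΣM about A with M_B applied at B: R_B^{AB}·4.9 = 598.5 + 145.8, so R_B^{AB} = 151.9 kip and R_A = 226.3 − 151.9 = 74.42 kip.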